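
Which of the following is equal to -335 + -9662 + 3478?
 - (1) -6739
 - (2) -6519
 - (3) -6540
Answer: 2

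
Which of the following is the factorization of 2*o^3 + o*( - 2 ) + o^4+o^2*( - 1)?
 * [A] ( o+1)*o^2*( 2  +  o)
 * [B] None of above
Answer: B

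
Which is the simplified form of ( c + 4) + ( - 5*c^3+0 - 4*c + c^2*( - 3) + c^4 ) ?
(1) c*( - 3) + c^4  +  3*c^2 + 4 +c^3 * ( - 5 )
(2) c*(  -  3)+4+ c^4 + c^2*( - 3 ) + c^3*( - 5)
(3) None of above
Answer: 2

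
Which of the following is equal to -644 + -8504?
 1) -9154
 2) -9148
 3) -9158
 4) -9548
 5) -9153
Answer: 2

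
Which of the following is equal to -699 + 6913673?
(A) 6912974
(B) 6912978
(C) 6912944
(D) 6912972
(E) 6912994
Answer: A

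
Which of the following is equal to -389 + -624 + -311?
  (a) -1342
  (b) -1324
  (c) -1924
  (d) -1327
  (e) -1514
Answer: b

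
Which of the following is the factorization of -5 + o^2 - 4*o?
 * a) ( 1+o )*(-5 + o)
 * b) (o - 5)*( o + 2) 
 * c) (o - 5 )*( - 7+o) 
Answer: a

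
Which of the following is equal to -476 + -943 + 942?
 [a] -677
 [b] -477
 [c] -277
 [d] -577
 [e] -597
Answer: b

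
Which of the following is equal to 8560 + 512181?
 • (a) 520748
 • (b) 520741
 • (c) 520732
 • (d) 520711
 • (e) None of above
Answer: b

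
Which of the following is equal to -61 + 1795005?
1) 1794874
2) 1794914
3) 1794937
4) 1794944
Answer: 4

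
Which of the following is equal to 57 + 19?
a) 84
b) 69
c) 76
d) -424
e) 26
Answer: c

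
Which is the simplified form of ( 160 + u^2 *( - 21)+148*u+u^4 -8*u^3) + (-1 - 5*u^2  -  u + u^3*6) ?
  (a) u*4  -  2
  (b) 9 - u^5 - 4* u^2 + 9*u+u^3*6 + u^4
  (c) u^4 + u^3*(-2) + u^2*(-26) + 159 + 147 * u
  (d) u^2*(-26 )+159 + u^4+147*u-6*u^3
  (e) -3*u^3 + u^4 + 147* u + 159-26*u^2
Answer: c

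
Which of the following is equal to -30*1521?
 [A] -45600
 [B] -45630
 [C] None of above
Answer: B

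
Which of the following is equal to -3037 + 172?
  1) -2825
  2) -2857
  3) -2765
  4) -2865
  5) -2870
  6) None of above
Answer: 4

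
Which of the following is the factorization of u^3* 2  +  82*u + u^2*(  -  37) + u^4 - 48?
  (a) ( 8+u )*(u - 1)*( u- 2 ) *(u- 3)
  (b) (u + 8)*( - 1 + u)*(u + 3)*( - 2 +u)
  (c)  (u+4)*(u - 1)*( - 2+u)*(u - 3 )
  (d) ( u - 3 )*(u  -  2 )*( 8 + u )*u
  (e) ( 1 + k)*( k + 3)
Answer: a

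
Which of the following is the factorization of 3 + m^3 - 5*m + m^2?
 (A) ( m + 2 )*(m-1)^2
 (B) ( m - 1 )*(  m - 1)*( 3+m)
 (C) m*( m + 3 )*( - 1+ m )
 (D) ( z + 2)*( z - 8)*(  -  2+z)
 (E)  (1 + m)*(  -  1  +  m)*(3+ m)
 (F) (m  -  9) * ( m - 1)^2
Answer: B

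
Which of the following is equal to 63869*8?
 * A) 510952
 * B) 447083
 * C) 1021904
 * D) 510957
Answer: A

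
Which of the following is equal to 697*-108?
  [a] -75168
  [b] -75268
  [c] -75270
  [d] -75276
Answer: d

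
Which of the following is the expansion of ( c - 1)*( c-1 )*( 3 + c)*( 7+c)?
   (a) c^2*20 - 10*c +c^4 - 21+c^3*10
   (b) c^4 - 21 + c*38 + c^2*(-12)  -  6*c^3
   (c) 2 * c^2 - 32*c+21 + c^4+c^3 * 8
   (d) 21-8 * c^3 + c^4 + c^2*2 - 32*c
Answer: c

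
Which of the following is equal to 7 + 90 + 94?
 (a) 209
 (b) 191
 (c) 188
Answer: b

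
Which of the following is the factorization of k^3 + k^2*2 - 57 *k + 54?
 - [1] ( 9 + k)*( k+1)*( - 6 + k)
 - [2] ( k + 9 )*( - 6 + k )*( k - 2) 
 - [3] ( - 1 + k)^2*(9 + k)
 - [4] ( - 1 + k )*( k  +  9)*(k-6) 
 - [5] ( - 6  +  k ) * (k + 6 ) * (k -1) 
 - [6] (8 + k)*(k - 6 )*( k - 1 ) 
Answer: 4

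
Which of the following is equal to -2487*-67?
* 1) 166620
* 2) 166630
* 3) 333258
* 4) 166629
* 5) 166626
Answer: 4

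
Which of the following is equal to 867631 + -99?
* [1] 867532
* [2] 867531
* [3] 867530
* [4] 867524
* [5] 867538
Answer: 1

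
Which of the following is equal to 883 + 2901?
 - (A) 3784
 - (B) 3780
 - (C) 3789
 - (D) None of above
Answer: A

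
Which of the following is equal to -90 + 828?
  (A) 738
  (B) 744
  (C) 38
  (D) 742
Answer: A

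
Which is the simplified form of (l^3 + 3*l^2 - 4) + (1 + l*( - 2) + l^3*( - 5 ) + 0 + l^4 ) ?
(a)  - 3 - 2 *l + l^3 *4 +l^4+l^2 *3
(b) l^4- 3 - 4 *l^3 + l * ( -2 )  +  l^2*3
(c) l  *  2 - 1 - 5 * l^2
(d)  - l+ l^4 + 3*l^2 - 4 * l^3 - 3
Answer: b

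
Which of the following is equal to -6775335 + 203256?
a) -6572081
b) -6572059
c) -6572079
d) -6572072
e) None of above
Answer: c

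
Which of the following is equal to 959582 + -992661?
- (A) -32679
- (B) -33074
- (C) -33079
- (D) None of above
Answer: C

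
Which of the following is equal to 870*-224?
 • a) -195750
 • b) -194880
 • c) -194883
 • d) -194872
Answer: b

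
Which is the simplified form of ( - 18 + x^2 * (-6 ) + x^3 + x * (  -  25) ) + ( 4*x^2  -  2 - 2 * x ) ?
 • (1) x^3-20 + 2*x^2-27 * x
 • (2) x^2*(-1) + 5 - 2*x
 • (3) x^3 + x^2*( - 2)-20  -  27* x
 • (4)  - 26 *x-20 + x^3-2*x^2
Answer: 3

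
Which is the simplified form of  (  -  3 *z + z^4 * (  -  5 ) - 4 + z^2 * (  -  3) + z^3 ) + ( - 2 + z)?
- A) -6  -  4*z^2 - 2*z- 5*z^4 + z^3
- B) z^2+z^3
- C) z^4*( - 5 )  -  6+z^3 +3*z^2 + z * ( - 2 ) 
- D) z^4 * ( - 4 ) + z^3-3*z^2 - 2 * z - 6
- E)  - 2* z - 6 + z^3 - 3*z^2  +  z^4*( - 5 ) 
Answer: E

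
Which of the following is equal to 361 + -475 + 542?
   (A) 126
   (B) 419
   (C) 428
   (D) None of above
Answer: C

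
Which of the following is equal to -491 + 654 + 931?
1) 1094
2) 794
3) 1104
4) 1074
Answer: 1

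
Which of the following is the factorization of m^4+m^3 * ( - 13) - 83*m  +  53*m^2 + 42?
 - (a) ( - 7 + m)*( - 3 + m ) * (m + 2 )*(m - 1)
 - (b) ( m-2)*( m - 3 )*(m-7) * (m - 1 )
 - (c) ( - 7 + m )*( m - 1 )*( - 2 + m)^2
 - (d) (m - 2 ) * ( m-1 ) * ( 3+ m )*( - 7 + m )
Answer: b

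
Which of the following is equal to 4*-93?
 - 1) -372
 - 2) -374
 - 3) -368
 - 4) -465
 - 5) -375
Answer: 1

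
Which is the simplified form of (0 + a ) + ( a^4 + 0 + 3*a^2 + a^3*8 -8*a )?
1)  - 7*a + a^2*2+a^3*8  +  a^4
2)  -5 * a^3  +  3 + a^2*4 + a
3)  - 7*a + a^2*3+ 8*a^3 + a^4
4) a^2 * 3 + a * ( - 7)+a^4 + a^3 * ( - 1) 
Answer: 3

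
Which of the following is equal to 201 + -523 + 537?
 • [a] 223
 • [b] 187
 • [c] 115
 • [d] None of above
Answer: d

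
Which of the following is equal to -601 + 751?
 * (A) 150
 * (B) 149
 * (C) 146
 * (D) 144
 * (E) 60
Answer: A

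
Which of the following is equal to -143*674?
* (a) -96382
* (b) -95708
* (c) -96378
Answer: a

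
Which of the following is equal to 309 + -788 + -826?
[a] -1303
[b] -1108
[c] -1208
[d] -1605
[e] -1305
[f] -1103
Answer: e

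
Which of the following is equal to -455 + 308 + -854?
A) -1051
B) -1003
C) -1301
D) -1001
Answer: D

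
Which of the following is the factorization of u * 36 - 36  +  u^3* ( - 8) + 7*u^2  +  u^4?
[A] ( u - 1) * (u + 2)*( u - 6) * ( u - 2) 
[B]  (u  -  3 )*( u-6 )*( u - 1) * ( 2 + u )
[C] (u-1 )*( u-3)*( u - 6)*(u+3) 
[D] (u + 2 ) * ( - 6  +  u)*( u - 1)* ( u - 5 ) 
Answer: B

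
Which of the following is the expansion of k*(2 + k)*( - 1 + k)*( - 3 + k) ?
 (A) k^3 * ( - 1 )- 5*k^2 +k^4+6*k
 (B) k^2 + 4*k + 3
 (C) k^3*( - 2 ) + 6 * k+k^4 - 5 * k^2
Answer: C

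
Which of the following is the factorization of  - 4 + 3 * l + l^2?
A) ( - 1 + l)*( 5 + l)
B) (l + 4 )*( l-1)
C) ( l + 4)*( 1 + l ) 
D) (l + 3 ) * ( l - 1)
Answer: B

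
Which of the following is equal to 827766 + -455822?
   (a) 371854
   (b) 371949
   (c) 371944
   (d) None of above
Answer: c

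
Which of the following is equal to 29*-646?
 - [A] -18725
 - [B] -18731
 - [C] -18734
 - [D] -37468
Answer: C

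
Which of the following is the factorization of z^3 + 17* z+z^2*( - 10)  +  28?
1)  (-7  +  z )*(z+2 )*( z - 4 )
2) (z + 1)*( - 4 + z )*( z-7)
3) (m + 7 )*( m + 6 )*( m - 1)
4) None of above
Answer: 2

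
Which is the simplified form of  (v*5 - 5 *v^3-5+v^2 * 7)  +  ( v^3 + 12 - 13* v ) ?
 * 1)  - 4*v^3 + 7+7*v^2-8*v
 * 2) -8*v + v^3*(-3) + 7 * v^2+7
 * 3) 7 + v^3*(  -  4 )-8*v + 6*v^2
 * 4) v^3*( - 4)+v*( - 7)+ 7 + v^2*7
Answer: 1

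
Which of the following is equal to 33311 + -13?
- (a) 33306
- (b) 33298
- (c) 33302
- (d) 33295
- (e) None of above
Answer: b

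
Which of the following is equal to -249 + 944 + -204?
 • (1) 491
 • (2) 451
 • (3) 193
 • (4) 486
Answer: 1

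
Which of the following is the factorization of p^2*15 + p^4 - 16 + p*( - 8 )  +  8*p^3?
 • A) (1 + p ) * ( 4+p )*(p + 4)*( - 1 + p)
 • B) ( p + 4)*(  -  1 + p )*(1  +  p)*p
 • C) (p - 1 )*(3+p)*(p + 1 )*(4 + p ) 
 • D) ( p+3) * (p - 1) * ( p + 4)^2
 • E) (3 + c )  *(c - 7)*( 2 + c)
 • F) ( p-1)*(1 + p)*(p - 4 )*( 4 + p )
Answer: A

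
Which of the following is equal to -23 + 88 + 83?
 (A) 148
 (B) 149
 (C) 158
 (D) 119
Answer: A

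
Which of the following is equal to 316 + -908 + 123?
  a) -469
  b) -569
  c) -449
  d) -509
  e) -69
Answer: a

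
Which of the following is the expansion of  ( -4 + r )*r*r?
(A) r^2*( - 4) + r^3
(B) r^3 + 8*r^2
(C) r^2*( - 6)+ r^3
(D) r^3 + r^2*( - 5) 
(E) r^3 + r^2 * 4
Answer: A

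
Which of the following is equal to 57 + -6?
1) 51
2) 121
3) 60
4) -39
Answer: 1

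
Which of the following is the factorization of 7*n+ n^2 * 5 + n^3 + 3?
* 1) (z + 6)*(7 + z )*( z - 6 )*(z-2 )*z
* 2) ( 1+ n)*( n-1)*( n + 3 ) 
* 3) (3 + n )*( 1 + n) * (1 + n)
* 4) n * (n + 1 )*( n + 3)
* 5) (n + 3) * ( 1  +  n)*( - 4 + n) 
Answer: 3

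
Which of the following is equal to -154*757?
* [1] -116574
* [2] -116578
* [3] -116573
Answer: 2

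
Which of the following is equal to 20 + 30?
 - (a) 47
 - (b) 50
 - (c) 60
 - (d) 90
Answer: b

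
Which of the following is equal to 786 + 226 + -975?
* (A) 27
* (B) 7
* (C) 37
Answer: C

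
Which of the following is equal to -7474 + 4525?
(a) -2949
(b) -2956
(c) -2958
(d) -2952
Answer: a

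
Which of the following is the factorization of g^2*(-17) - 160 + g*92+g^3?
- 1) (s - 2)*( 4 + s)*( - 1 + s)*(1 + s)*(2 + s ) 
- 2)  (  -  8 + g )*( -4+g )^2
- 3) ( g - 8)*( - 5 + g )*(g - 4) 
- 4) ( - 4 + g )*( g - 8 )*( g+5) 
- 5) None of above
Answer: 3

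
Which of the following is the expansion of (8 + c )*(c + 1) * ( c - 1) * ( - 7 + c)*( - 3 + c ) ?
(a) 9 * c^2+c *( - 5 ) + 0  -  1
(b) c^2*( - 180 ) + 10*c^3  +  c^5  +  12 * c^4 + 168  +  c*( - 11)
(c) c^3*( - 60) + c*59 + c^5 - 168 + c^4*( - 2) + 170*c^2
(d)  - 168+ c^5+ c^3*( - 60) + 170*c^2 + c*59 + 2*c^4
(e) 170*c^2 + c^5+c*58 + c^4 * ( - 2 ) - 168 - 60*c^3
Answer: c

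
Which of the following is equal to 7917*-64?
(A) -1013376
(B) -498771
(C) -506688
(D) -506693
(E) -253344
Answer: C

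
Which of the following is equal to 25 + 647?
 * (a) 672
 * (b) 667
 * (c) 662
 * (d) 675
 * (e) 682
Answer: a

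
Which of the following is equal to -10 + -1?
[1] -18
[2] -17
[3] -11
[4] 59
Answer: 3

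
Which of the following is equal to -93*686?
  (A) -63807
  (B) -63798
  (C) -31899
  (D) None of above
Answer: B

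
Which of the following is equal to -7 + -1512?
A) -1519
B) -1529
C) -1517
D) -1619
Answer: A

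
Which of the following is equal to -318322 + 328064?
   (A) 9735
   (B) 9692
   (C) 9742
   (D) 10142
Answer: C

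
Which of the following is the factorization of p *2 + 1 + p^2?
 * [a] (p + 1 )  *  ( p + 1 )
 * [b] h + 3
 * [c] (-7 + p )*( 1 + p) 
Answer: a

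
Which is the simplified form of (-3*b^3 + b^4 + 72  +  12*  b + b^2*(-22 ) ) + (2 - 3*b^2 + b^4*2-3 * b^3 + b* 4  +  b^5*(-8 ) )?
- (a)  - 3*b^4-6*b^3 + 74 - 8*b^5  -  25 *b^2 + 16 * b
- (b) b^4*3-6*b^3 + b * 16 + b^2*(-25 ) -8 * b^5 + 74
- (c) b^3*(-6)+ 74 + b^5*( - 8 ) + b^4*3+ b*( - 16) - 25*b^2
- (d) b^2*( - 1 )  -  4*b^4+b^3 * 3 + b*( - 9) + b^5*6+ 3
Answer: b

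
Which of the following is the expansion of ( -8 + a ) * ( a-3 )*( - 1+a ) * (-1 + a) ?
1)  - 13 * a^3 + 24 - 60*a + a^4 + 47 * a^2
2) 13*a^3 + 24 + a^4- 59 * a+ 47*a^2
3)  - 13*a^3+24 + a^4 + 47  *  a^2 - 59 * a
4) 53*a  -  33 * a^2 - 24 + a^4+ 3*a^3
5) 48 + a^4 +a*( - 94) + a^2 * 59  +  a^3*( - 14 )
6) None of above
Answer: 3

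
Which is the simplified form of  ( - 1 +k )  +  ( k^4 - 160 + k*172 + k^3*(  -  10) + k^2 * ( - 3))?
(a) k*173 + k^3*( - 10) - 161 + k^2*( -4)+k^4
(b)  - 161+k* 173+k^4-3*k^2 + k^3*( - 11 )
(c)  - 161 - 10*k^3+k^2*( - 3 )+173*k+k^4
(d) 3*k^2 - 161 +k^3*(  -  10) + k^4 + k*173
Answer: c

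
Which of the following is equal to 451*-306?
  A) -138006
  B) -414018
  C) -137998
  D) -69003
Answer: A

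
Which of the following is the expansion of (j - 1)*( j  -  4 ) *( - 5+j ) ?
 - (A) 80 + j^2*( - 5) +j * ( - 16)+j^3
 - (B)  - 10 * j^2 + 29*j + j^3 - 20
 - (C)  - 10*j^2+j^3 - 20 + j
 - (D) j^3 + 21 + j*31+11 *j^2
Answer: B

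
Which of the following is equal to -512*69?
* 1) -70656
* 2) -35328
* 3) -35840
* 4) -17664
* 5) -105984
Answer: 2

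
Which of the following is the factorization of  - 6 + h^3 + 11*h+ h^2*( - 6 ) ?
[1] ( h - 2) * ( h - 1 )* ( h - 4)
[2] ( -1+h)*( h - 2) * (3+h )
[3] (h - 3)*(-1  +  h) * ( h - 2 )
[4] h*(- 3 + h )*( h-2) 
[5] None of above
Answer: 3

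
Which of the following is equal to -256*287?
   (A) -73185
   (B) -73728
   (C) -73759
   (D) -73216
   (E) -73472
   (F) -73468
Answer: E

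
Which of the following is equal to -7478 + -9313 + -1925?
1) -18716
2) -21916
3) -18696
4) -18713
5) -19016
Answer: 1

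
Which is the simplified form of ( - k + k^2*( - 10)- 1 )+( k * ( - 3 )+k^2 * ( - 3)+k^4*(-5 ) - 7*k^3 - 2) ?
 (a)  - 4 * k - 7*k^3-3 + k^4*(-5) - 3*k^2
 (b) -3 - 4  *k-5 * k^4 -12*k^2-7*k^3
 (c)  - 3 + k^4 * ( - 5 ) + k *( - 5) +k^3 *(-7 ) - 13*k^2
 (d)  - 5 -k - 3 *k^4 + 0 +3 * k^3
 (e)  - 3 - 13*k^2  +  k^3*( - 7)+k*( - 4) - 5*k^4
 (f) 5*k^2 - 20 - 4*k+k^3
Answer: e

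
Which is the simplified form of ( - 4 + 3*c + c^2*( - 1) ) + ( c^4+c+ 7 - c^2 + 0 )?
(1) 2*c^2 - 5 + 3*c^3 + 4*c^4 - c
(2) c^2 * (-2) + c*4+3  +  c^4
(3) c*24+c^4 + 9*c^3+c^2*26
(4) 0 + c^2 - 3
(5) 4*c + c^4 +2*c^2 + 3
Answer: 2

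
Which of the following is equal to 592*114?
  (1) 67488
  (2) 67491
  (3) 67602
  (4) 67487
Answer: 1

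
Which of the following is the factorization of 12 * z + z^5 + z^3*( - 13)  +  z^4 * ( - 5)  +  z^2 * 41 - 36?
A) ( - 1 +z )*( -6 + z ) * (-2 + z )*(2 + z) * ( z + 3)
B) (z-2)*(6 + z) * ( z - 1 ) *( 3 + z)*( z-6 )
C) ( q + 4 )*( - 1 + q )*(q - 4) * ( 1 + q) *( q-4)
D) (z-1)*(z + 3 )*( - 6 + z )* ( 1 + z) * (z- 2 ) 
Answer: D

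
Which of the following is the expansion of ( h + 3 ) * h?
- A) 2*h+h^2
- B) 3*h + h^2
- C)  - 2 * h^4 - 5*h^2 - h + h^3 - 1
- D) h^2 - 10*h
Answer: B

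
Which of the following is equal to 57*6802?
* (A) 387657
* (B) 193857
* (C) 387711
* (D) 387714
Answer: D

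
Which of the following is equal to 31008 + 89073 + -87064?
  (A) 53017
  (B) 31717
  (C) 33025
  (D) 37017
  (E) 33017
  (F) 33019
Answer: E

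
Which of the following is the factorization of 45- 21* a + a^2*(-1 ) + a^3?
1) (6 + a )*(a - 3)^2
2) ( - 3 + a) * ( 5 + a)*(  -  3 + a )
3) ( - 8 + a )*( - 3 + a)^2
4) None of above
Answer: 2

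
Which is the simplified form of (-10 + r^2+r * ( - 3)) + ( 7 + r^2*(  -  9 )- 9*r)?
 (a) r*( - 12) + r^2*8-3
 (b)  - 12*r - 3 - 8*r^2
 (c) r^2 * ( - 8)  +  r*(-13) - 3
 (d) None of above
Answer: b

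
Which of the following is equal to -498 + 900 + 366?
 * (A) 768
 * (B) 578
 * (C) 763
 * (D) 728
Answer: A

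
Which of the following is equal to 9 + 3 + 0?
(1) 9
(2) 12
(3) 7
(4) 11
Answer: 2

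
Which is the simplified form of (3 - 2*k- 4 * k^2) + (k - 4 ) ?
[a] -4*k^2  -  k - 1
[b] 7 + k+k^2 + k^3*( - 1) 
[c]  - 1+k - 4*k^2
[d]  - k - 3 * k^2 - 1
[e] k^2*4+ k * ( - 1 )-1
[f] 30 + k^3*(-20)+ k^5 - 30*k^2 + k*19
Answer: a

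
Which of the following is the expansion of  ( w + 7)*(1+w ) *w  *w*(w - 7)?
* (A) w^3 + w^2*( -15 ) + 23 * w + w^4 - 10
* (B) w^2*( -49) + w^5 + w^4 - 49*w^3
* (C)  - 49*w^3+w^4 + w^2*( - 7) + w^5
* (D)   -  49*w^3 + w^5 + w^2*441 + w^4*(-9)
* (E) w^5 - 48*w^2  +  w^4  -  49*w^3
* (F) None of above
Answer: B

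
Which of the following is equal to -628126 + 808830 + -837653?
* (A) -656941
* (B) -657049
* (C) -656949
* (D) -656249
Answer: C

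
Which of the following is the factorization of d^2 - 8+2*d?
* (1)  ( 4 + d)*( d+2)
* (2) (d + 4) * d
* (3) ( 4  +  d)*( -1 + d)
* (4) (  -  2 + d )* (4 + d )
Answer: 4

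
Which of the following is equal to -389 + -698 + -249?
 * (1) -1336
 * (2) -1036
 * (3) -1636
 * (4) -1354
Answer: 1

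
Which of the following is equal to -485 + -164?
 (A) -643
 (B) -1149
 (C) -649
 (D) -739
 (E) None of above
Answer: C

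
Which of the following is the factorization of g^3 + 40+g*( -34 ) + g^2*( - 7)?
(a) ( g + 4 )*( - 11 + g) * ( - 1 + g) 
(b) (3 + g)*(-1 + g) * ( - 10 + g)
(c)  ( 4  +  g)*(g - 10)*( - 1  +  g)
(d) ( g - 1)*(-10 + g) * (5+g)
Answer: c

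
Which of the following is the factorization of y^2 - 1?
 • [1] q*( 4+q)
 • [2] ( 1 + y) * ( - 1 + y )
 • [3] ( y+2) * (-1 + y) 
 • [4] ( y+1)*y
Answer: 2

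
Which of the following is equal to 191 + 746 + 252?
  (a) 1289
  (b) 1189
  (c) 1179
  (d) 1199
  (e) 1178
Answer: b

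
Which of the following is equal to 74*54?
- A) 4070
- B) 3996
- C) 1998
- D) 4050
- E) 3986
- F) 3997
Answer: B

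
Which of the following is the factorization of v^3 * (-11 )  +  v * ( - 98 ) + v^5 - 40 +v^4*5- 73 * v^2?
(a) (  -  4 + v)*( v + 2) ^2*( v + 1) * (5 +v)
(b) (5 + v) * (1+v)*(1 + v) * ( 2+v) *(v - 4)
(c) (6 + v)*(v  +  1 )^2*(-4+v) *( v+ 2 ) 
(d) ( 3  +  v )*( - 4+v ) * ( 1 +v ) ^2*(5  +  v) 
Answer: b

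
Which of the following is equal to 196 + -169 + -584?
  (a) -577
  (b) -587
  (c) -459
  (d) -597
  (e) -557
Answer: e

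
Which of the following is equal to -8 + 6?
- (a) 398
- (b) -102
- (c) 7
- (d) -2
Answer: d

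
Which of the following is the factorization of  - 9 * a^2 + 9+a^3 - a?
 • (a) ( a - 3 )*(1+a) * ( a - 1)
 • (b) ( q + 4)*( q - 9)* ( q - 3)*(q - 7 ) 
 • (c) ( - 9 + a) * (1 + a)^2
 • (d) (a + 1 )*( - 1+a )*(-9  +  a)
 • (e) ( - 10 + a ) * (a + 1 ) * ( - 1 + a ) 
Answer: d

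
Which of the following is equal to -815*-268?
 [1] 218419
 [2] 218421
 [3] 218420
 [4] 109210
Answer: 3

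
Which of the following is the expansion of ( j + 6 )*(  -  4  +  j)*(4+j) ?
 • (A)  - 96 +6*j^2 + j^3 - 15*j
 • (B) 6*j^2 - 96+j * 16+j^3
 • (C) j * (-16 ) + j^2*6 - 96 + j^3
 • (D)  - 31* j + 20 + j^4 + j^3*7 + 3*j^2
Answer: C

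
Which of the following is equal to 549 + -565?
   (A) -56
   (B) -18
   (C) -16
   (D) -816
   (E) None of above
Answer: C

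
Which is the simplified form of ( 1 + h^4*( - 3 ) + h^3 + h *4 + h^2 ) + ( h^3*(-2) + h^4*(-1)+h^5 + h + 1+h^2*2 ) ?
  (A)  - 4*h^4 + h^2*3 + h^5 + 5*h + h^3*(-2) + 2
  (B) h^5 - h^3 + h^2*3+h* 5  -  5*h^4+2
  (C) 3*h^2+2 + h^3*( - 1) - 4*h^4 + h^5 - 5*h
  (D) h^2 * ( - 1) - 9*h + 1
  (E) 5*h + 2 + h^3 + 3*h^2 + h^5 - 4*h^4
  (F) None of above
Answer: F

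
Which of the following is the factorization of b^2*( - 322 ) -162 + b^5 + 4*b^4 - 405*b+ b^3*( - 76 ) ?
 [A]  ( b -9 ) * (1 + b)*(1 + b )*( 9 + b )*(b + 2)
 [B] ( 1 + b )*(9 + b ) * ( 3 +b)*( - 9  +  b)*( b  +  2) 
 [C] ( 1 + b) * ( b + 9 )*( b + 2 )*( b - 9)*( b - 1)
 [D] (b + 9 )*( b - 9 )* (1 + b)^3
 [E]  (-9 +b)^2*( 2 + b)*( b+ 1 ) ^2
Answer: A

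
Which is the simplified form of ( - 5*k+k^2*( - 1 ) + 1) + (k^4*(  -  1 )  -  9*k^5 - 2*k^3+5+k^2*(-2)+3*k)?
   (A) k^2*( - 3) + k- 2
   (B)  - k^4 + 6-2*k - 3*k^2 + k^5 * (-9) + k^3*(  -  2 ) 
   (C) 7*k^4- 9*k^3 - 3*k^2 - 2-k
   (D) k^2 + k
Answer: B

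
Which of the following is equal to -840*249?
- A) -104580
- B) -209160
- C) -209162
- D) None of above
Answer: B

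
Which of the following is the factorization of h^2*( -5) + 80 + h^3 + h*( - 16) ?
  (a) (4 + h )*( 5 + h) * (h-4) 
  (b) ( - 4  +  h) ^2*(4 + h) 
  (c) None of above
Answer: c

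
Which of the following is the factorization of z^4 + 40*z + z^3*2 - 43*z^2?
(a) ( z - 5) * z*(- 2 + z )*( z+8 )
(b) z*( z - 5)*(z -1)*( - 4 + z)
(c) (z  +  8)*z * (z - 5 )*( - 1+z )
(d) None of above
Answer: c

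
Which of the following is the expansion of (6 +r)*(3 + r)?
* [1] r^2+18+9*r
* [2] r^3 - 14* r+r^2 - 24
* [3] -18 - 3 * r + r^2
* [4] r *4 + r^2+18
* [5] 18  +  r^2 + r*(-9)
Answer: 1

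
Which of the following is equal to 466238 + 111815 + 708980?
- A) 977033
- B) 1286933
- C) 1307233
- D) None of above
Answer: D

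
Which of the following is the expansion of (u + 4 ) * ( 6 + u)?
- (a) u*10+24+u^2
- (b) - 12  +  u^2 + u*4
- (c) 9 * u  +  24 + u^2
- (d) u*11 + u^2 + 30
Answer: a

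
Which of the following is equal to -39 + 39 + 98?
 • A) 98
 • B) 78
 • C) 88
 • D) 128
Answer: A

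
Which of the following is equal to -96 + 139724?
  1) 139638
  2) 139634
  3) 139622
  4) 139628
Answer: 4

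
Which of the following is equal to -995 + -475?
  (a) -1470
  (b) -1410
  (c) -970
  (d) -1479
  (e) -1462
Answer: a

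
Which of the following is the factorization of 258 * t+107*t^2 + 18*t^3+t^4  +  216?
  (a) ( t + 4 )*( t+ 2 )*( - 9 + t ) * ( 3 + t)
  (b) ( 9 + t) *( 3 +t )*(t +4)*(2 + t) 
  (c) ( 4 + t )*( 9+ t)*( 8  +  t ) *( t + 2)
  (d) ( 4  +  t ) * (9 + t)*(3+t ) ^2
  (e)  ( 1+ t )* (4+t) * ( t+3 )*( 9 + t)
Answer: b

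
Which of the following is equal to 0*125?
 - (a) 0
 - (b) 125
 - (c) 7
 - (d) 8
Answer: a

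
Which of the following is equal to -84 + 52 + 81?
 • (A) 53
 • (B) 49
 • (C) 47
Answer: B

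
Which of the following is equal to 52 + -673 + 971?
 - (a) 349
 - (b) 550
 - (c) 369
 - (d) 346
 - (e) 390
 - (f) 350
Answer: f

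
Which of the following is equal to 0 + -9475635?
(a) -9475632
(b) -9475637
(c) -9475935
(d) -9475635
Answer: d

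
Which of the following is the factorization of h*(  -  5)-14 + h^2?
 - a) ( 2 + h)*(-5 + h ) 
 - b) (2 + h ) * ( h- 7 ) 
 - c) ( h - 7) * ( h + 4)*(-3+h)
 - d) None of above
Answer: b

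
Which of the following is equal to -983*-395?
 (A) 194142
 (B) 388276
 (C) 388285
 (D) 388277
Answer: C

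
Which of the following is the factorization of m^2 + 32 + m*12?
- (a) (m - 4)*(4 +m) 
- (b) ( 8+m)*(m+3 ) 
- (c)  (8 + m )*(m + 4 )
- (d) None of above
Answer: c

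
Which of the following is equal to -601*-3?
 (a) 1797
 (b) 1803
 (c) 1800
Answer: b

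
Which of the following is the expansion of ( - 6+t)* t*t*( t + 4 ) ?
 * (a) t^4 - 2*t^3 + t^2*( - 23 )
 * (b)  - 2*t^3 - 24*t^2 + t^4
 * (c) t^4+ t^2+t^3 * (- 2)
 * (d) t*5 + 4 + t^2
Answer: b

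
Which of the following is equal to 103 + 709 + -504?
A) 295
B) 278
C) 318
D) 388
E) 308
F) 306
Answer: E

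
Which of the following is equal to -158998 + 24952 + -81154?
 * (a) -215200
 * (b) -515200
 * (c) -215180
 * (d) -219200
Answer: a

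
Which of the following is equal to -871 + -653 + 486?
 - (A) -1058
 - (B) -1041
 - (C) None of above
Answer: C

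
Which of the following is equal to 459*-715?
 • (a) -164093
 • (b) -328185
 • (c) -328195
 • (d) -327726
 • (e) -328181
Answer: b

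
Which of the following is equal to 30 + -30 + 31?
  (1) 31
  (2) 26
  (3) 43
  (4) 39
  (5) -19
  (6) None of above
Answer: 1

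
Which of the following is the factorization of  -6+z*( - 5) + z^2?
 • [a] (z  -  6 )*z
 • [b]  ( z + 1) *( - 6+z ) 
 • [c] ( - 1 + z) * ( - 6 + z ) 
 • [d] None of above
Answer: b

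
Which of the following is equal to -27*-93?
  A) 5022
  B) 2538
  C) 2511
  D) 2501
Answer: C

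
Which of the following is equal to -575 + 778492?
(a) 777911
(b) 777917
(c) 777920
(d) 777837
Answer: b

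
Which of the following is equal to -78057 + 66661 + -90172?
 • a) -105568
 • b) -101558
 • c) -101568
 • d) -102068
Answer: c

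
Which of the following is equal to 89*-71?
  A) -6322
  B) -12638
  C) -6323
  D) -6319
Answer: D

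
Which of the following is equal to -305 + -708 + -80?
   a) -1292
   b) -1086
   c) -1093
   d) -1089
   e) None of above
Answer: c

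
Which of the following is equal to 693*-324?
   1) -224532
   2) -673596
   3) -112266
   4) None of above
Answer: 1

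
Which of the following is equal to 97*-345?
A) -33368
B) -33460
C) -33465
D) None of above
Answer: C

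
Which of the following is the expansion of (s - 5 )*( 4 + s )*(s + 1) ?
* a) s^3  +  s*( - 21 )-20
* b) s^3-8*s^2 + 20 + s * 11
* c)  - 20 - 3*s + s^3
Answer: a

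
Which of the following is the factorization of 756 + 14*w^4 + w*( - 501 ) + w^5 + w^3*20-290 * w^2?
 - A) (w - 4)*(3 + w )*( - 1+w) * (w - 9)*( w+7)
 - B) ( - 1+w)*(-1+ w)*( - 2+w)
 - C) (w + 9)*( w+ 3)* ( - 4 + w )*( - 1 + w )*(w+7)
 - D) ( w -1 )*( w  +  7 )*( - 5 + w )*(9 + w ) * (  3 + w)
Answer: C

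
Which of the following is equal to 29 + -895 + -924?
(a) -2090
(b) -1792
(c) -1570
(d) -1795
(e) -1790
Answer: e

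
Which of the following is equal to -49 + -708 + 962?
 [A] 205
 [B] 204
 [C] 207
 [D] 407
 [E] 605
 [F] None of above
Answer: A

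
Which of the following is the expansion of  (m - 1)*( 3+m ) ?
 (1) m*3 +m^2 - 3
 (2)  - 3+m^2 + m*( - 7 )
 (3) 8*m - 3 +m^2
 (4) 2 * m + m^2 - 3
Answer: 4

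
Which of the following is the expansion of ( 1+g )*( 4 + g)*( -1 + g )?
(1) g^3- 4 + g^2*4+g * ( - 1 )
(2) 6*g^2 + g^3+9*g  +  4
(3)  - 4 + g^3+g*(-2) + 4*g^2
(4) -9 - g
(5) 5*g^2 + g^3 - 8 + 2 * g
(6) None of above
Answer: 1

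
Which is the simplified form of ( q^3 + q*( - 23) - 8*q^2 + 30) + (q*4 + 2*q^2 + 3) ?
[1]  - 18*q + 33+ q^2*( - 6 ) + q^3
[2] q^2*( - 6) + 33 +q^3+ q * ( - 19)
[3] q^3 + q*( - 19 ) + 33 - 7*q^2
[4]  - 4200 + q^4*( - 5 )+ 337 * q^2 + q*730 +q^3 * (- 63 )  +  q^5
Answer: 2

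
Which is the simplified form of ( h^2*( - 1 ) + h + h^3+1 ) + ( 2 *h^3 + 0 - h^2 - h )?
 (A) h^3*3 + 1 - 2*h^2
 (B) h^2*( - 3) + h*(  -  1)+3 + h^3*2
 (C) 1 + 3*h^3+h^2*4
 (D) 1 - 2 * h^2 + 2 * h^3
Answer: A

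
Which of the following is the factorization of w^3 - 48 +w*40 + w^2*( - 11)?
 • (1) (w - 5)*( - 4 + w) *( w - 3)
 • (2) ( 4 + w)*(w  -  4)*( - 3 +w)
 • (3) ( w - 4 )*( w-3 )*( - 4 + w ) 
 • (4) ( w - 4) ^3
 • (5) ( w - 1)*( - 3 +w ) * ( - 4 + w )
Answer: 3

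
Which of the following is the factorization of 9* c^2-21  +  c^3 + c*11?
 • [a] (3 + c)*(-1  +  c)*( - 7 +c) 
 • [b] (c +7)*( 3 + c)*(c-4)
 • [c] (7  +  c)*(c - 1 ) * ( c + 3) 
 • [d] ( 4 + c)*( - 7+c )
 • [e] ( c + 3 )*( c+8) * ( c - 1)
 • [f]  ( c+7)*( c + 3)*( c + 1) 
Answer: c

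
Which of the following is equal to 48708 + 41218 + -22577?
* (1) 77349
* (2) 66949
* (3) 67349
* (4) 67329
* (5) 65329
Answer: 3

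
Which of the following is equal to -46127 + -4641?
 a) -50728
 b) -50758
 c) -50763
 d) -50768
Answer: d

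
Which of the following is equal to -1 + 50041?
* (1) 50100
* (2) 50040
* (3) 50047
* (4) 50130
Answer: 2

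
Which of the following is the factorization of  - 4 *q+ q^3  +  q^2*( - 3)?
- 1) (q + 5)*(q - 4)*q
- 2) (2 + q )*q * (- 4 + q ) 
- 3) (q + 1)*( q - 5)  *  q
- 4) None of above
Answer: 4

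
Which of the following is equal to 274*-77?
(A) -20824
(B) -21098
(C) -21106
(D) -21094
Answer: B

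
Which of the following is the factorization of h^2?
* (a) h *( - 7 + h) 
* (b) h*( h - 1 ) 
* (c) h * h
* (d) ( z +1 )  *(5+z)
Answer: c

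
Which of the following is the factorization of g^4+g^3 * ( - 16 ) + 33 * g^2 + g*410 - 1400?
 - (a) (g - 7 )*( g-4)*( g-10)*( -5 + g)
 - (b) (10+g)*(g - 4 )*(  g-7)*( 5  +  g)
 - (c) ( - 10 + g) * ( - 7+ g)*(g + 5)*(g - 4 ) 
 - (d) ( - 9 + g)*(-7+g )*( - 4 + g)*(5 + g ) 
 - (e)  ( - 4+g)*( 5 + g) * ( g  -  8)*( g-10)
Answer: c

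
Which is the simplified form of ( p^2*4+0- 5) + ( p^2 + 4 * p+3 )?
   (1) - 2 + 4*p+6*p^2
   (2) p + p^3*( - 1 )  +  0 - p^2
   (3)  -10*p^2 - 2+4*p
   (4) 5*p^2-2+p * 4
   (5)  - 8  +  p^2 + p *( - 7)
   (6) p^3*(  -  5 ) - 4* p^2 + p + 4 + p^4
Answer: 4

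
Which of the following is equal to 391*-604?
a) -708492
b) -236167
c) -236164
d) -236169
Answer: c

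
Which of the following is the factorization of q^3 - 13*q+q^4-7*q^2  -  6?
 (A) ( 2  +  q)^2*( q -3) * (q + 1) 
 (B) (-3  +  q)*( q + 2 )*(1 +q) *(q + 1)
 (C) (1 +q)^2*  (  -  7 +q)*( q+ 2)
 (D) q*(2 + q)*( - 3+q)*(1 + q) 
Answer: B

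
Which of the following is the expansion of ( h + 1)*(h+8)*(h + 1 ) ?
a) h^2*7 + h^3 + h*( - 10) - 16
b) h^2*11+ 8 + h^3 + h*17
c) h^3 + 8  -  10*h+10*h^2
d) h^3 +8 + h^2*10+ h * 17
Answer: d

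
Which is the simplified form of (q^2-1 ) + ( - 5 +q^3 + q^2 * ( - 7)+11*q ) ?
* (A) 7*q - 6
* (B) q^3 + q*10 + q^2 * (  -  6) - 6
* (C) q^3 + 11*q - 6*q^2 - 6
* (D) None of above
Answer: C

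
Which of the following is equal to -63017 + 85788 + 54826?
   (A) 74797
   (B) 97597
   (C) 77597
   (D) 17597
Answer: C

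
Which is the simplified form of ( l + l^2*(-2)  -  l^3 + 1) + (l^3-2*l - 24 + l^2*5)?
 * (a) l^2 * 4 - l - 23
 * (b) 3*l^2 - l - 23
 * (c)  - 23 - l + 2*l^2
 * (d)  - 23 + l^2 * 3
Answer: b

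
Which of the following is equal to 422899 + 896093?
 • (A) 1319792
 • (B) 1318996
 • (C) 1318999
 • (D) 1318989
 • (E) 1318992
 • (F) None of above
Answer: E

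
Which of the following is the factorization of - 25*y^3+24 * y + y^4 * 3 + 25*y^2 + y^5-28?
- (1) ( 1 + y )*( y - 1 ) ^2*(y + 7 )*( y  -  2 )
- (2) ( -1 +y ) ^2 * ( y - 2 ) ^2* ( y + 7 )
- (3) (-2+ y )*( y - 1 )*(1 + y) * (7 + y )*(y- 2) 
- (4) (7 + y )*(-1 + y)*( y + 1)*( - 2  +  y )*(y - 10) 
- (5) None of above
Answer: 3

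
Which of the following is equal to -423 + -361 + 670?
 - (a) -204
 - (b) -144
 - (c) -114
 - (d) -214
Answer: c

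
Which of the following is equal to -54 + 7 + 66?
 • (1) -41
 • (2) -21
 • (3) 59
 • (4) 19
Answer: 4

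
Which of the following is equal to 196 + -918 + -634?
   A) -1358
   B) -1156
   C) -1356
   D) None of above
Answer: C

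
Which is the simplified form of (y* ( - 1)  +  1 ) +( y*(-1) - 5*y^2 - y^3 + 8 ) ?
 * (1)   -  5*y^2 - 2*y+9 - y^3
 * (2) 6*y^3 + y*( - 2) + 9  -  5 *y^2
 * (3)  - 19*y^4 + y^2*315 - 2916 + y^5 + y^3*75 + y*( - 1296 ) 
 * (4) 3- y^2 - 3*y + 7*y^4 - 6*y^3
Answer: 1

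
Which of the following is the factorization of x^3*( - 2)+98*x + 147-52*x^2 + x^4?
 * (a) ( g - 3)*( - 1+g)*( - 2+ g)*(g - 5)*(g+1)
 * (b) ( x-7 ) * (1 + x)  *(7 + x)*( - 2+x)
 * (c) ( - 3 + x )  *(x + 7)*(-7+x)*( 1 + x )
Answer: c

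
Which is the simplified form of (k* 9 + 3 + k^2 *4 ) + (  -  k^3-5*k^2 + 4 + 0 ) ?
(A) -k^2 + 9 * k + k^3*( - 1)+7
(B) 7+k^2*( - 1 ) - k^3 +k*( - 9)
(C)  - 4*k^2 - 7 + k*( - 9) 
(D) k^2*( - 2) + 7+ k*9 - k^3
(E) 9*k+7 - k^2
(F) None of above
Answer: A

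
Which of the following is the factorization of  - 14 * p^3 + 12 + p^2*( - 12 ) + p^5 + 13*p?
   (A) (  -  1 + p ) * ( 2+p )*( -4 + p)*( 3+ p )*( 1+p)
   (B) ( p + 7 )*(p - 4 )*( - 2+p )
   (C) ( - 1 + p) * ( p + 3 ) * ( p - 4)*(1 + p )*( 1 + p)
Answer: C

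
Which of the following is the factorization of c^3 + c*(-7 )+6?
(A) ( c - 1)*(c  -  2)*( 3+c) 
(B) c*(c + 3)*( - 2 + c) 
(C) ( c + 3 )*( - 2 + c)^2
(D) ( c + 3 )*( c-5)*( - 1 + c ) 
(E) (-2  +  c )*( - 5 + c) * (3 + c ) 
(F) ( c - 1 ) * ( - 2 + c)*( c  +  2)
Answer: A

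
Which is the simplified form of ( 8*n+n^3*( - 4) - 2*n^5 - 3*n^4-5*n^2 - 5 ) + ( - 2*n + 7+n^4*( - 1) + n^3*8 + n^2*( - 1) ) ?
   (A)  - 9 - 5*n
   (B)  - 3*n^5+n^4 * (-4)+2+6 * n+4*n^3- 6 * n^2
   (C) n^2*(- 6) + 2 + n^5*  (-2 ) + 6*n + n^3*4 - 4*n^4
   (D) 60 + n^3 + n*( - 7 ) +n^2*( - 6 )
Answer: C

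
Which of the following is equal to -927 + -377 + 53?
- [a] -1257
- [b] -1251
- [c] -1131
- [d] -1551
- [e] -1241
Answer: b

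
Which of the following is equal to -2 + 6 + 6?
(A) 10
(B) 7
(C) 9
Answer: A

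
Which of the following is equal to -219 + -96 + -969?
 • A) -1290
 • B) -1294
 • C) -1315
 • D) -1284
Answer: D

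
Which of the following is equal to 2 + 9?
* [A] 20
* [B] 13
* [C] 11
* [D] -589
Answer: C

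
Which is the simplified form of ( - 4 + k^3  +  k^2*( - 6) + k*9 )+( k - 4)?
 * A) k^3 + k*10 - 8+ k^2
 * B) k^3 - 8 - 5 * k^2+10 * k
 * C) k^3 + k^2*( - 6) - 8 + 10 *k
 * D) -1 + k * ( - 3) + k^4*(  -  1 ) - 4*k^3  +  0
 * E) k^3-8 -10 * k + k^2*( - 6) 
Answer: C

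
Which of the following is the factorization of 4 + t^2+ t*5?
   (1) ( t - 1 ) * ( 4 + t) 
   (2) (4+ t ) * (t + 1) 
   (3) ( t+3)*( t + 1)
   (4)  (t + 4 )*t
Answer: 2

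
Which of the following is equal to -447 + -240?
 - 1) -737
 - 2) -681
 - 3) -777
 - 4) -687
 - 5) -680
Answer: 4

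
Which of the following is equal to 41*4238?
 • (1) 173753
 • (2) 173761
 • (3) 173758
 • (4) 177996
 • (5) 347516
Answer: 3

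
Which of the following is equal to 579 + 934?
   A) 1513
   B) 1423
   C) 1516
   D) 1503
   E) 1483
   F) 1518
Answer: A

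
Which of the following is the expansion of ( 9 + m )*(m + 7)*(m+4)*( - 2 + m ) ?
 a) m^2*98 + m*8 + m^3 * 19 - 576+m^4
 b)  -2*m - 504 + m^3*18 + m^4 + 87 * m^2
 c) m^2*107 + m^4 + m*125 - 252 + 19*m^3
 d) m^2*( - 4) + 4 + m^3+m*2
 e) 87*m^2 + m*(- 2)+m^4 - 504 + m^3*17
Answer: b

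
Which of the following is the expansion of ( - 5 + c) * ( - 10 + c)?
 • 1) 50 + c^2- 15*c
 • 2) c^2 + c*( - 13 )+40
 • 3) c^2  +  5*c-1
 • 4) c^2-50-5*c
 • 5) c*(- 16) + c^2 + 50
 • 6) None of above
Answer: 1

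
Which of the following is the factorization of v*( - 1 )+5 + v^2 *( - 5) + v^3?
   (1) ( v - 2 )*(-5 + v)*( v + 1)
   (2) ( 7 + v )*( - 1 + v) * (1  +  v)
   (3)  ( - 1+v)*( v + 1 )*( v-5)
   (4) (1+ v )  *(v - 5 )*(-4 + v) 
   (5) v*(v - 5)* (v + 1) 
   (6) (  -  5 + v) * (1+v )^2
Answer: 3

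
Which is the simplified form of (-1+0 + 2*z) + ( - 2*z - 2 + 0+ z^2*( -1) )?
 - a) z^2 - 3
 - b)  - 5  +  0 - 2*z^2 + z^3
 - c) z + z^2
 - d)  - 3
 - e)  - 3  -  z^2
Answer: e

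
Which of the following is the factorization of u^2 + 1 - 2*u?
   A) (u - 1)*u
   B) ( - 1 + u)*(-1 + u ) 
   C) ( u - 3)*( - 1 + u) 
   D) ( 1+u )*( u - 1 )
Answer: B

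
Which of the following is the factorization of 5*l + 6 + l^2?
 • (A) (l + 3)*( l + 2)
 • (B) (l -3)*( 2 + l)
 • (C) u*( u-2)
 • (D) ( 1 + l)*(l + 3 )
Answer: A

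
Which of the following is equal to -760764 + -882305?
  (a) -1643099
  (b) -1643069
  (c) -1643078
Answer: b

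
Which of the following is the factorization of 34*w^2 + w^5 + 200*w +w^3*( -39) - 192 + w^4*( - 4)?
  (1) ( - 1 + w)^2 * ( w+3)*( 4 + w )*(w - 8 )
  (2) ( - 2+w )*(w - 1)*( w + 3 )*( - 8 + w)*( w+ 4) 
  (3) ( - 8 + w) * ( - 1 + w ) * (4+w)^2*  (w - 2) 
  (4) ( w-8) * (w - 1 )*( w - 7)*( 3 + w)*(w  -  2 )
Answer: 2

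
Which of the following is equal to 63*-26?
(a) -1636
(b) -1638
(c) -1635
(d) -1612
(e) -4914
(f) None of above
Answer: b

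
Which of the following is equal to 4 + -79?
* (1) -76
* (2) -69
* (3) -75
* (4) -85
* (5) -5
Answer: 3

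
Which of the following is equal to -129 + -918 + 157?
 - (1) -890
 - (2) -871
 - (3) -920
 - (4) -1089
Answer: 1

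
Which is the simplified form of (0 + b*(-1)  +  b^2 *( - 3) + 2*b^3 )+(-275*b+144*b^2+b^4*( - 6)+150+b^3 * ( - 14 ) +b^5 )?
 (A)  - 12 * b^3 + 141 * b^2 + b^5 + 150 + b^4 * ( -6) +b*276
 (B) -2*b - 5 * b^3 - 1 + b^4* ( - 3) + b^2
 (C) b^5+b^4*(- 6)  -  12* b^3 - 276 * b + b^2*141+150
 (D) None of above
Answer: C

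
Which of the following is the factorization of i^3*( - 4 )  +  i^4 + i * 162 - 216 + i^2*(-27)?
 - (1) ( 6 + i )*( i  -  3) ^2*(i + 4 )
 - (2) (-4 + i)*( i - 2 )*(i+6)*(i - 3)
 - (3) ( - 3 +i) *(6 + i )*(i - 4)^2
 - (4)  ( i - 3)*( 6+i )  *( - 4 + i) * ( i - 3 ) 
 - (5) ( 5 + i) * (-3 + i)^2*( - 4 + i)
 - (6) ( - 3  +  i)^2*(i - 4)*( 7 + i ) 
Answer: 4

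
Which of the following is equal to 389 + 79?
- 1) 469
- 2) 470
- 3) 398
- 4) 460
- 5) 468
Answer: 5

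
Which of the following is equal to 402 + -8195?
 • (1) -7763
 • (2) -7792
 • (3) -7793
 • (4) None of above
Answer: 3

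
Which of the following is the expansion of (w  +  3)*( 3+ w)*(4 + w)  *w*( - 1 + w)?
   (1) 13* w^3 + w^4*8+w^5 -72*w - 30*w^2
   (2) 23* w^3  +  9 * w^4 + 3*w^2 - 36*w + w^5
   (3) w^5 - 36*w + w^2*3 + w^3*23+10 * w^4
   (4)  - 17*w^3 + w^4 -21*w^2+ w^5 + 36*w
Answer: 2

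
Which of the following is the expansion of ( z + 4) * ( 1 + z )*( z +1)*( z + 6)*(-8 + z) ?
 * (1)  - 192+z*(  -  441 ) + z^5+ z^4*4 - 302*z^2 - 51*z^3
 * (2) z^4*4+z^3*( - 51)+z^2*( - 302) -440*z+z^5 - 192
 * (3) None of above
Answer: 2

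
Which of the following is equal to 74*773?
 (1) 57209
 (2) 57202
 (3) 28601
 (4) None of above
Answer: 2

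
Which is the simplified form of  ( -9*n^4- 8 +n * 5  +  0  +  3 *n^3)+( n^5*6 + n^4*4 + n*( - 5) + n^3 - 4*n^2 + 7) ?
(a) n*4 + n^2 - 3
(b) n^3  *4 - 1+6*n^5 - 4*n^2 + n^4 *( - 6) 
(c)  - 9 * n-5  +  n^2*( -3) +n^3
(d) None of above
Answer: d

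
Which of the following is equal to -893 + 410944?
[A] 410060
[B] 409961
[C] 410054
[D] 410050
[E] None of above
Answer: E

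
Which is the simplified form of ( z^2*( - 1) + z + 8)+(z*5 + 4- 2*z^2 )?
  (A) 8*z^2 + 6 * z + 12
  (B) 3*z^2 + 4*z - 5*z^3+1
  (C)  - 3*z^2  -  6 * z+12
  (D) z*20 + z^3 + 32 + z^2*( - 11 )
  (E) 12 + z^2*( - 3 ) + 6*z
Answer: E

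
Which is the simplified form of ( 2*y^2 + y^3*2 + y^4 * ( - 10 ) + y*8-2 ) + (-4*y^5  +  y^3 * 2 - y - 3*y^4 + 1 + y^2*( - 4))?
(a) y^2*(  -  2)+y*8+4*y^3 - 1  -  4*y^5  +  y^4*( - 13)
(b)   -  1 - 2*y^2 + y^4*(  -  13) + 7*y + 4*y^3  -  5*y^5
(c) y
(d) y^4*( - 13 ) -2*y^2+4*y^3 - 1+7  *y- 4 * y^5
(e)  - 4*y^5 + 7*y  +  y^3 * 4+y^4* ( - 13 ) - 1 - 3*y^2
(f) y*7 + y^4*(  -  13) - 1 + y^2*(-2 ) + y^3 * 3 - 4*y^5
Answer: d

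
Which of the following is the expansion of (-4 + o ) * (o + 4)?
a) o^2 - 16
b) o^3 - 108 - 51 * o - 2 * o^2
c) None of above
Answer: a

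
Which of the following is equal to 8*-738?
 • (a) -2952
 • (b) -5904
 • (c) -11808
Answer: b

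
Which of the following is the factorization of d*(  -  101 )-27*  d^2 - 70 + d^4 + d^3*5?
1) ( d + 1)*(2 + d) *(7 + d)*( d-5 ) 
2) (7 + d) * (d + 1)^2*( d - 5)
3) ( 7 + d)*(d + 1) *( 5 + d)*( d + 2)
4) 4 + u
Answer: 1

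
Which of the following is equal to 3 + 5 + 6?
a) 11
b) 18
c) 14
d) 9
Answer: c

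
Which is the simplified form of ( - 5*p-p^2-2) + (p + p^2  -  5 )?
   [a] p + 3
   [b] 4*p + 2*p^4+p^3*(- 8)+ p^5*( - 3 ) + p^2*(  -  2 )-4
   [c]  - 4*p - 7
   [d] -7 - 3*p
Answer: c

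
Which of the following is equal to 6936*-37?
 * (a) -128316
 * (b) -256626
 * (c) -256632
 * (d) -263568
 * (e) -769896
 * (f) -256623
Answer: c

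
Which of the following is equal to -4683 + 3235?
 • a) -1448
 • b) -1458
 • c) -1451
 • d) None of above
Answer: a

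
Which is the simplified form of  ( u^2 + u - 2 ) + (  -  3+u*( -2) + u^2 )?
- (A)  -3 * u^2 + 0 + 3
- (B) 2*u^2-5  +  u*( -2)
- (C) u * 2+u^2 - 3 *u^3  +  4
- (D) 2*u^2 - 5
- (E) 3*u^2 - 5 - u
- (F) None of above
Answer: F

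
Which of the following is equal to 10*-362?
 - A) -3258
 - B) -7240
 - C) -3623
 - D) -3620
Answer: D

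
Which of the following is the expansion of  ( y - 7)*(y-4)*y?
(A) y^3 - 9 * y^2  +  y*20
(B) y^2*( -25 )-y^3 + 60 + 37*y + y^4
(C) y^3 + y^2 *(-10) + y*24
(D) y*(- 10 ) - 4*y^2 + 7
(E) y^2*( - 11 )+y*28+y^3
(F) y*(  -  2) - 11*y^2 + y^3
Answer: E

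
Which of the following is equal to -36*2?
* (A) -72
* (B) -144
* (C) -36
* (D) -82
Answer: A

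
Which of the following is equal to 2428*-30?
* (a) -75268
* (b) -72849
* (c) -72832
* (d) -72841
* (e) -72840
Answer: e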